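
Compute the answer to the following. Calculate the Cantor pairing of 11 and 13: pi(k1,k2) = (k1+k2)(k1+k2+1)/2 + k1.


k1 + k2 = 24
(k1+k2)(k1+k2+1)/2 = 24 * 25 / 2 = 300
pi = 300 + 11 = 311

311


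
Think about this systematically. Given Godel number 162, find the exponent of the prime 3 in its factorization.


Factorize 162 by dividing by 3 repeatedly.
Division steps: 3 divides 162 exactly 4 time(s).
Exponent of 3 = 4

4


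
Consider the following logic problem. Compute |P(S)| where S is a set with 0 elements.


The power set of a set with n elements has 2^n elements.
|P(S)| = 2^0 = 1

1


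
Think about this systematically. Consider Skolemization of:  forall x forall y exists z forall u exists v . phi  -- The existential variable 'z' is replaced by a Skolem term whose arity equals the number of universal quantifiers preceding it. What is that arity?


Quantifier prefix: forall x forall y exists z forall u exists v
'z' is existentially quantified at position 3.
Universal variables preceding it: x, y
Skolem function arity = 2

2


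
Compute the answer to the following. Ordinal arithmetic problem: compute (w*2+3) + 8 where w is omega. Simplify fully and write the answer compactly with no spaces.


Compute (w*2+3) + 8.
Ordinal + is associative but NOT commutative; for finite n>0, n + w = w but w + n stays w+n.
By associativity: (w*2+3) + 8 = w*2 + (3+8) = w*2+11.
Result = w*2+11

w*2+11


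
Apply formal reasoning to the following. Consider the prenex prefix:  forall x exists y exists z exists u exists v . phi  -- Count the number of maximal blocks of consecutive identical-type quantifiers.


Quantifier-type sequence: A E E E E  (A=forall, E=exists)
Group into maximal same-type runs:
  Ax1 | Ex4
Number of blocks = 2

2


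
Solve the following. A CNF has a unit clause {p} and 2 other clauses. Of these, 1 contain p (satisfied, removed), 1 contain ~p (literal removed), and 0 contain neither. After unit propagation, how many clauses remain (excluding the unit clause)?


Satisfied (removed): 1
Shortened (remain): 1
Unchanged (remain): 0
Remaining = 1 + 0 = 1

1


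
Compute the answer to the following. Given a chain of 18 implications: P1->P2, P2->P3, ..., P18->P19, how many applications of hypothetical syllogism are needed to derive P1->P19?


With 18 implications in a chain connecting 19 propositions:
P1->P2, P2->P3, ..., P18->P19
Steps needed = (number of implications) - 1 = 18 - 1 = 17

17


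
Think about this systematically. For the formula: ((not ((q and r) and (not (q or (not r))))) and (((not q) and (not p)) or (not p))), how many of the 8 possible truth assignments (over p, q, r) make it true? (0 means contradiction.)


Check all 8 assignments:
p=0, q=0, r=0: 1
p=0, q=0, r=1: 1
p=0, q=1, r=0: 1
p=0, q=1, r=1: 1
p=1, q=0, r=0: 0
p=1, q=0, r=1: 0
p=1, q=1, r=0: 0
p=1, q=1, r=1: 0
Count of True = 4

4


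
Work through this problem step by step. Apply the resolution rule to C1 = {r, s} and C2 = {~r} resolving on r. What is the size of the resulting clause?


Remove r from C1 and ~r from C2.
C1 remainder: {s}
C2 remainder: {}
Union (resolvent): {s}
Resolvent has 1 literal(s).

1


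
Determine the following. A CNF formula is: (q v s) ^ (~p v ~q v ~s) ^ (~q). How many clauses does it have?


A CNF formula is a conjunction of clauses.
Clauses are separated by ^.
Counting the conjuncts: 3 clauses.

3


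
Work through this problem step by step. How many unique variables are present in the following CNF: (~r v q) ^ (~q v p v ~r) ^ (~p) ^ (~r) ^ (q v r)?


Identify each variable that appears in the formula.
Variables found: p, q, r
Count = 3

3


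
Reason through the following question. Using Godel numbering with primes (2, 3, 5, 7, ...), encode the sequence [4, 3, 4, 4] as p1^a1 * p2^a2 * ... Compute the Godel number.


Encode each element as an exponent of the corresponding prime:
  2^4 = 16
  3^3 = 27
  5^4 = 625
  7^4 = 2401
Product = 16 * 27 * 625 * 2401 = 648270000

648270000


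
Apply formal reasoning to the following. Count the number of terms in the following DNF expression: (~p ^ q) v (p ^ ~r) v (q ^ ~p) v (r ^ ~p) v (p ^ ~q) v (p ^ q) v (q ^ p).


A DNF formula is a disjunction of terms (conjunctions).
Terms are separated by v.
Counting the disjuncts: 7 terms.

7


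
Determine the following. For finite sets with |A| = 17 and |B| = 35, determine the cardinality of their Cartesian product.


The Cartesian product A x B contains all ordered pairs (a, b).
|A x B| = |A| * |B| = 17 * 35 = 595

595


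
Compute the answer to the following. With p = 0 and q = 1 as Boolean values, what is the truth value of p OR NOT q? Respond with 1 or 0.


p = 0, q = 1
Operation: p OR NOT q
Evaluate: 0 OR NOT 1 = 0

0


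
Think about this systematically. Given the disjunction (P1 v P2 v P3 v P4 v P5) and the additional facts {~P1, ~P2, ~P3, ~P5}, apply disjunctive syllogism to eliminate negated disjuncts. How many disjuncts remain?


Original disjuncts (5): P1, P2, P3, P4, P5
Negated (eliminate): ~P1, ~P2, ~P3, ~P5
Remaining disjuncts: P4
Count = 5 - 4 = 1

1


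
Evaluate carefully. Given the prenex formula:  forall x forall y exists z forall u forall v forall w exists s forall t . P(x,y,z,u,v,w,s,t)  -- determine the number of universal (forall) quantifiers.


Quantifier prefix: forall x forall y exists z forall u forall v forall w exists s forall t
Mark each quantifier type:
  U U E U U U E U
Universal count = 6, Existential count = 2
Asked for universal (forall) quantifiers: 6

6


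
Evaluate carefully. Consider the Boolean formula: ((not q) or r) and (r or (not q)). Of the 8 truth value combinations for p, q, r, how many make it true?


Evaluate all 8 assignments for p, q, r:
p=0, q=0, r=0: 1
p=0, q=0, r=1: 1
p=0, q=1, r=0: 0
p=0, q=1, r=1: 1
p=1, q=0, r=0: 1
p=1, q=0, r=1: 1
p=1, q=1, r=0: 0
p=1, q=1, r=1: 1
Satisfying count = 6

6


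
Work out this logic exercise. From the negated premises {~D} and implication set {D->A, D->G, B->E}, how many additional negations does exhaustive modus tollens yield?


Initial negated facts: {~D}
Apply modus tollens to closure:
  (no implication fires)
Final negated: {~D}
New negations: {(none)}
Count = 0

0


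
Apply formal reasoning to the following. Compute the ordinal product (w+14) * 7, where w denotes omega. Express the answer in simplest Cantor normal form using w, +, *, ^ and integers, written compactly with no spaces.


Compute (w+14) * 7.
Ordinal * is associative and left-distributive over +, but NOT commutative; for finite n>1, n*w = w but w*n stays w*n.
(w+14) * 7 = (w+14) repeated 7 times. Each intermediate +14 is absorbed by the following w; only the last survives: w*7+14.
Result = w*7+14

w*7+14


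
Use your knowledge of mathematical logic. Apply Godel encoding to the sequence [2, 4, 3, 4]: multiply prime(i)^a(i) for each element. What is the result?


Encode each element as an exponent of the corresponding prime:
  2^2 = 4
  3^4 = 81
  5^3 = 125
  7^4 = 2401
Product = 4 * 81 * 125 * 2401 = 97240500

97240500


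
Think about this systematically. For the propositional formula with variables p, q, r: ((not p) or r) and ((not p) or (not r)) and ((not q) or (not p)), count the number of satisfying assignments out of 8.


Evaluate all 8 assignments for p, q, r:
p=0, q=0, r=0: 1
p=0, q=0, r=1: 1
p=0, q=1, r=0: 1
p=0, q=1, r=1: 1
p=1, q=0, r=0: 0
p=1, q=0, r=1: 0
p=1, q=1, r=0: 0
p=1, q=1, r=1: 0
Satisfying count = 4

4


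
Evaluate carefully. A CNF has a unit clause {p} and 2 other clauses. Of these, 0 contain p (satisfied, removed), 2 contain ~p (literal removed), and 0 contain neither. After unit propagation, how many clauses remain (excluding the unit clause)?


Satisfied (removed): 0
Shortened (remain): 2
Unchanged (remain): 0
Remaining = 2 + 0 = 2

2


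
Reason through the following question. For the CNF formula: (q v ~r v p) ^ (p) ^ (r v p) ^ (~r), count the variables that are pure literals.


Check each variable for pure literal status:
p: pure positive
q: pure positive
r: mixed (not pure)
Pure literal count = 2

2


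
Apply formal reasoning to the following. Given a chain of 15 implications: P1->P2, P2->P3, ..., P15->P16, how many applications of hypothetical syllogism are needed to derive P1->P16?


With 15 implications in a chain connecting 16 propositions:
P1->P2, P2->P3, ..., P15->P16
Steps needed = (number of implications) - 1 = 15 - 1 = 14

14


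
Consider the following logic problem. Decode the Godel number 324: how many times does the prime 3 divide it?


Factorize 324 by dividing by 3 repeatedly.
Division steps: 3 divides 324 exactly 4 time(s).
Exponent of 3 = 4

4


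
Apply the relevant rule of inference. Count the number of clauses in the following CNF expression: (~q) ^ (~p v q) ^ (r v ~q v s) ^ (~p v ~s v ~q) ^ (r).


A CNF formula is a conjunction of clauses.
Clauses are separated by ^.
Counting the conjuncts: 5 clauses.

5


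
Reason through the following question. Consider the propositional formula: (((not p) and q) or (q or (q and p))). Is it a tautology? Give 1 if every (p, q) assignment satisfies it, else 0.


Check all 4 assignments:
p=0, q=0: 0
p=0, q=1: 1
p=1, q=0: 0
p=1, q=1: 1
Satisfying count = 2/4.
Tautology iff count = 4: no.

0


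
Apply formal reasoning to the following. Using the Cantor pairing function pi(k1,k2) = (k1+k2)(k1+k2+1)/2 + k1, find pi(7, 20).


k1 + k2 = 27
(k1+k2)(k1+k2+1)/2 = 27 * 28 / 2 = 378
pi = 378 + 7 = 385

385


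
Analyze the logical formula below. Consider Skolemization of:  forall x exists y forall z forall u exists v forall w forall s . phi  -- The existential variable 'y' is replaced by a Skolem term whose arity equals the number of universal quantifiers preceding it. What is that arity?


Quantifier prefix: forall x exists y forall z forall u exists v forall w forall s
'y' is existentially quantified at position 2.
Universal variables preceding it: x
Skolem function arity = 1

1


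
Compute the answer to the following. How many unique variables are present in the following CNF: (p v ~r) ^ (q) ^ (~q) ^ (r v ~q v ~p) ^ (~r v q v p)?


Identify each variable that appears in the formula.
Variables found: p, q, r
Count = 3

3


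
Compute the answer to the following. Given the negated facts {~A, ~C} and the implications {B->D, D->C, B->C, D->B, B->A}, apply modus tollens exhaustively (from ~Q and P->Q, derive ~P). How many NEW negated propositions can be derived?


Initial negated facts: {~A, ~C}
Apply modus tollens to closure:
  ~C and D->C  =>  ~D
  ~C and B->C  =>  ~B
Final negated: {~A, ~B, ~C, ~D}
New negations: {~B, ~D}
Count = 2

2


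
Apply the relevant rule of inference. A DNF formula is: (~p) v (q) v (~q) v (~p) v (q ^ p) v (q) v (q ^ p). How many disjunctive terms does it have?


A DNF formula is a disjunction of terms (conjunctions).
Terms are separated by v.
Counting the disjuncts: 7 terms.

7


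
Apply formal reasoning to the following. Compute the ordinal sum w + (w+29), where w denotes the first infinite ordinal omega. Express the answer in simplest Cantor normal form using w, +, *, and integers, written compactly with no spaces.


Compute w + (w+29).
Ordinal + is associative but NOT commutative; for finite n>0, n + w = w but w + n stays w+n.
w + (w+29) = (w+w) + 29 = w*2+29.
Result = w*2+29

w*2+29


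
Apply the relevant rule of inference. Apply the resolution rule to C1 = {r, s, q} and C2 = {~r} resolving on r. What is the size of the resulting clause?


Remove r from C1 and ~r from C2.
C1 remainder: {s, q}
C2 remainder: {}
Union (resolvent): {q, s}
Resolvent has 2 literal(s).

2


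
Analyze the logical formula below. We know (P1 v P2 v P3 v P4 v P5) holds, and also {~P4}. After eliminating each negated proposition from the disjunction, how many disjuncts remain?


Original disjuncts (5): P1, P2, P3, P4, P5
Negated (eliminate): ~P4
Remaining disjuncts: P1, P2, P3, P5
Count = 5 - 1 = 4

4


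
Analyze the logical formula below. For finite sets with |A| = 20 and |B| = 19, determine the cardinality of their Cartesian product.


The Cartesian product A x B contains all ordered pairs (a, b).
|A x B| = |A| * |B| = 20 * 19 = 380

380


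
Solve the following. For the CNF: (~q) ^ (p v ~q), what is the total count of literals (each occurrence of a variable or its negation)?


Counting literals in each clause:
Clause 1: 1 literal(s)
Clause 2: 2 literal(s)
Total = 3

3


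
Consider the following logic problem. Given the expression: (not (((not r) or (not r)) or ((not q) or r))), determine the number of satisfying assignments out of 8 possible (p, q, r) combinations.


Check all 8 assignments:
p=0, q=0, r=0: 0
p=0, q=0, r=1: 0
p=0, q=1, r=0: 0
p=0, q=1, r=1: 0
p=1, q=0, r=0: 0
p=1, q=0, r=1: 0
p=1, q=1, r=0: 0
p=1, q=1, r=1: 0
Count of True = 0

0


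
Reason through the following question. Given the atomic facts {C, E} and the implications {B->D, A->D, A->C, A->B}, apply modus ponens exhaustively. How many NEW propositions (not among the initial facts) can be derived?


Initial facts: {C, E}
Apply modus ponens to closure:
  (no implication fires)
Final known: {C, E}
New propositions: {(none)}
Count = 0

0


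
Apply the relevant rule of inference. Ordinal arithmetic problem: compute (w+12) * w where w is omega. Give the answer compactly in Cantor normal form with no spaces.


Compute (w+12) * w.
Ordinal * is associative and left-distributive over +, but NOT commutative; for finite n>1, n*w = w but w*n stays w*n.
(w+12) * w = sup{(w+12)*k : k<w} = sup{w*k+12} = w^2 (the +12 tail is absorbed in the limit).
Result = w^2

w^2


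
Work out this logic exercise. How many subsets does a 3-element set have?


The power set of a set with n elements has 2^n elements.
|P(S)| = 2^3 = 8

8


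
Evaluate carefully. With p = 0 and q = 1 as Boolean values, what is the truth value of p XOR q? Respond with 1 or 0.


p = 0, q = 1
Operation: p XOR q
Evaluate: 0 XOR 1 = 1

1


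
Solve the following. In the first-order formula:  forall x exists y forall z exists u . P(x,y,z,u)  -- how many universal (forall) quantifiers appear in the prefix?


Quantifier prefix: forall x exists y forall z exists u
Mark each quantifier type:
  U E U E
Universal count = 2, Existential count = 2
Asked for universal (forall) quantifiers: 2

2


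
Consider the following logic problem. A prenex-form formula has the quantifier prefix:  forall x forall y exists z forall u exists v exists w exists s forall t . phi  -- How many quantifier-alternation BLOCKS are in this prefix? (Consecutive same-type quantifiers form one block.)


Quantifier-type sequence: A A E A E E E A  (A=forall, E=exists)
Group into maximal same-type runs:
  Ax2 | Ex1 | Ax1 | Ex3 | Ax1
Number of blocks = 5

5


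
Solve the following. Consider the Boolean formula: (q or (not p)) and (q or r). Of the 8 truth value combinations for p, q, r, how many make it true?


Evaluate all 8 assignments for p, q, r:
p=0, q=0, r=0: 0
p=0, q=0, r=1: 1
p=0, q=1, r=0: 1
p=0, q=1, r=1: 1
p=1, q=0, r=0: 0
p=1, q=0, r=1: 0
p=1, q=1, r=0: 1
p=1, q=1, r=1: 1
Satisfying count = 5

5


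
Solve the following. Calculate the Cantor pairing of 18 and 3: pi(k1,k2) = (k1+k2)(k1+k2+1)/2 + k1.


k1 + k2 = 21
(k1+k2)(k1+k2+1)/2 = 21 * 22 / 2 = 231
pi = 231 + 18 = 249

249


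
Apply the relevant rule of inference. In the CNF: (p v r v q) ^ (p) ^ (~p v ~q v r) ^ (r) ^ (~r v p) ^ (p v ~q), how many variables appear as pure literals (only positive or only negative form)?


Check each variable for pure literal status:
p: mixed (not pure)
q: mixed (not pure)
r: mixed (not pure)
Pure literal count = 0

0


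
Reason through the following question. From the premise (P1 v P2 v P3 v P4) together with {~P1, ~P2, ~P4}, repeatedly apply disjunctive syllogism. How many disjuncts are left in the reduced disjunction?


Original disjuncts (4): P1, P2, P3, P4
Negated (eliminate): ~P1, ~P2, ~P4
Remaining disjuncts: P3
Count = 4 - 3 = 1

1


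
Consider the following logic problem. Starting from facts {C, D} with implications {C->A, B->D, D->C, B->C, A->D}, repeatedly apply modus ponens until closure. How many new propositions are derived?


Initial facts: {C, D}
Apply modus ponens to closure:
  C and C->A  =>  A
Final known: {A, C, D}
New propositions: {A}
Count = 1

1


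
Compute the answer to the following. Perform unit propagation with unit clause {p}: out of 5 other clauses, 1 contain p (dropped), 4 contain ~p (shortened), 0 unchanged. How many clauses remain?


Satisfied (removed): 1
Shortened (remain): 4
Unchanged (remain): 0
Remaining = 4 + 0 = 4

4


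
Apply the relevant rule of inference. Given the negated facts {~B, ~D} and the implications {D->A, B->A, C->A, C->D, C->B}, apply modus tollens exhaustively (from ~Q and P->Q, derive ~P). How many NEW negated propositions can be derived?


Initial negated facts: {~B, ~D}
Apply modus tollens to closure:
  ~D and C->D  =>  ~C
Final negated: {~B, ~C, ~D}
New negations: {~C}
Count = 1

1


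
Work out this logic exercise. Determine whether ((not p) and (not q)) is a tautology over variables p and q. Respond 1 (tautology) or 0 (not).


Check all 4 assignments:
p=0, q=0: 1
p=0, q=1: 0
p=1, q=0: 0
p=1, q=1: 0
Satisfying count = 1/4.
Tautology iff count = 4: no.

0


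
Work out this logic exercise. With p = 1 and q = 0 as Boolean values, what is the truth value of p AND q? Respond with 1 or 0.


p = 1, q = 0
Operation: p AND q
Evaluate: 1 AND 0 = 0

0


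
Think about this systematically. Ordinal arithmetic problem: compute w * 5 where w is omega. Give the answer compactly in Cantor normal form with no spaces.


Compute w * 5.
Ordinal * is associative and left-distributive over +, but NOT commutative; for finite n>1, n*w = w but w*n stays w*n.
w * 5 means 5 copies of w concatenated: w*5.
Result = w*5

w*5


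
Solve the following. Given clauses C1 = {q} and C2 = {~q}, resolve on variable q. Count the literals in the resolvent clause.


Remove q from C1 and ~q from C2.
C1 remainder: {}
C2 remainder: {}
Union (resolvent): {} (empty clause)
Resolvent has 0 literal(s).

0


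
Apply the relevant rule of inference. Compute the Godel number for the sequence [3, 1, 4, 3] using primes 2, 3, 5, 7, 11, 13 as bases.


Encode each element as an exponent of the corresponding prime:
  2^3 = 8
  3^1 = 3
  5^4 = 625
  7^3 = 343
Product = 8 * 3 * 625 * 343 = 5145000

5145000


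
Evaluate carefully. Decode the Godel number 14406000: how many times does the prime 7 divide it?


Factorize 14406000 by dividing by 7 repeatedly.
Division steps: 7 divides 14406000 exactly 4 time(s).
Exponent of 7 = 4

4


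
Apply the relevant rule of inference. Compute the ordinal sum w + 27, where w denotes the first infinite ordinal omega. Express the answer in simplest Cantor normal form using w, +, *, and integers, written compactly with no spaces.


Compute w + 27.
Ordinal + is associative but NOT commutative; for finite n>0, n + w = w but w + n stays w+n.
w + 27 is already in normal form (a successor ordinal beyond w).
Result = w+27

w+27


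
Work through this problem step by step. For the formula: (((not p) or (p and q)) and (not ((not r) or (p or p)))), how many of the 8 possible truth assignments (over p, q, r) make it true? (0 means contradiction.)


Check all 8 assignments:
p=0, q=0, r=0: 0
p=0, q=0, r=1: 1
p=0, q=1, r=0: 0
p=0, q=1, r=1: 1
p=1, q=0, r=0: 0
p=1, q=0, r=1: 0
p=1, q=1, r=0: 0
p=1, q=1, r=1: 0
Count of True = 2

2


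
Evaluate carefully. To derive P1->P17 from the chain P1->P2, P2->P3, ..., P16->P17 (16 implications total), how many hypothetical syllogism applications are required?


With 16 implications in a chain connecting 17 propositions:
P1->P2, P2->P3, ..., P16->P17
Steps needed = (number of implications) - 1 = 16 - 1 = 15

15


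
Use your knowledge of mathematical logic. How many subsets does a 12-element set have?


The power set of a set with n elements has 2^n elements.
|P(S)| = 2^12 = 4096

4096


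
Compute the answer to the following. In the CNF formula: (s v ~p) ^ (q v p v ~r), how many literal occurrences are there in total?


Counting literals in each clause:
Clause 1: 2 literal(s)
Clause 2: 3 literal(s)
Total = 5

5


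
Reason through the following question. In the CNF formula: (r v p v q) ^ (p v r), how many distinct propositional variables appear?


Identify each variable that appears in the formula.
Variables found: p, q, r
Count = 3

3


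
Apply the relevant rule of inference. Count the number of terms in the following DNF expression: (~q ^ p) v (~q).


A DNF formula is a disjunction of terms (conjunctions).
Terms are separated by v.
Counting the disjuncts: 2 terms.

2


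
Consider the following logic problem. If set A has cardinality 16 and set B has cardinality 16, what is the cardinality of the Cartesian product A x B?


The Cartesian product A x B contains all ordered pairs (a, b).
|A x B| = |A| * |B| = 16 * 16 = 256

256


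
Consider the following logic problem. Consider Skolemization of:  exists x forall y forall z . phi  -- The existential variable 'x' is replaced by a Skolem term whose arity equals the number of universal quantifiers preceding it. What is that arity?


Quantifier prefix: exists x forall y forall z
'x' is existentially quantified at position 1.
No universal quantifiers precede it.
Skolem function arity = 0 (a Skolem constant)

0


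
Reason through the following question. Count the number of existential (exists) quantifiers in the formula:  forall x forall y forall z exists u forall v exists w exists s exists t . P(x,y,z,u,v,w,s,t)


Quantifier prefix: forall x forall y forall z exists u forall v exists w exists s exists t
Mark each quantifier type:
  U U U E U E E E
Universal count = 4, Existential count = 4
Asked for existential (exists) quantifiers: 4

4


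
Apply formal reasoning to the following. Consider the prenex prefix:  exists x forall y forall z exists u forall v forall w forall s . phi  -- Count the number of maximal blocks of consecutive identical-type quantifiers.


Quantifier-type sequence: E A A E A A A  (A=forall, E=exists)
Group into maximal same-type runs:
  Ex1 | Ax2 | Ex1 | Ax3
Number of blocks = 4

4


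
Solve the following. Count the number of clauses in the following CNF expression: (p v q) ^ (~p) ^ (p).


A CNF formula is a conjunction of clauses.
Clauses are separated by ^.
Counting the conjuncts: 3 clauses.

3


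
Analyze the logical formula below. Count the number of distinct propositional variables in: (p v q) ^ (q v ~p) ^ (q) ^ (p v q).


Identify each variable that appears in the formula.
Variables found: p, q
Count = 2

2


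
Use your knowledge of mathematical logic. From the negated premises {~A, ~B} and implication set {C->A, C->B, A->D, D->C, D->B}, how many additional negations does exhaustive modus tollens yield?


Initial negated facts: {~A, ~B}
Apply modus tollens to closure:
  ~A and C->A  =>  ~C
  ~C and D->C  =>  ~D
Final negated: {~A, ~B, ~C, ~D}
New negations: {~C, ~D}
Count = 2

2


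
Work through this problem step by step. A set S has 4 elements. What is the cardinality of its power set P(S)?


The power set of a set with n elements has 2^n elements.
|P(S)| = 2^4 = 16

16


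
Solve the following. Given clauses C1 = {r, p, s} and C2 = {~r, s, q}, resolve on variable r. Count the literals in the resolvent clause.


Remove r from C1 and ~r from C2.
C1 remainder: {p, s}
C2 remainder: {s, q}
Union (resolvent): {p, q, s}
Resolvent has 3 literal(s).

3


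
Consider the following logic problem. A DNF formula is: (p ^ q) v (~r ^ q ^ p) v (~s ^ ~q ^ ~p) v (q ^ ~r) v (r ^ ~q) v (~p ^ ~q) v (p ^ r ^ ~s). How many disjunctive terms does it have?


A DNF formula is a disjunction of terms (conjunctions).
Terms are separated by v.
Counting the disjuncts: 7 terms.

7


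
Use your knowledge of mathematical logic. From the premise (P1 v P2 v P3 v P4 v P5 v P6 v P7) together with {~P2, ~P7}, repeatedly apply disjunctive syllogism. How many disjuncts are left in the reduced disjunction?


Original disjuncts (7): P1, P2, P3, P4, P5, P6, P7
Negated (eliminate): ~P2, ~P7
Remaining disjuncts: P1, P3, P4, P5, P6
Count = 7 - 2 = 5

5


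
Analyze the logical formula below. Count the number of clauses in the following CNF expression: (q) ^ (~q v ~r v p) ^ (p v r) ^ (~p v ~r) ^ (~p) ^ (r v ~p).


A CNF formula is a conjunction of clauses.
Clauses are separated by ^.
Counting the conjuncts: 6 clauses.

6


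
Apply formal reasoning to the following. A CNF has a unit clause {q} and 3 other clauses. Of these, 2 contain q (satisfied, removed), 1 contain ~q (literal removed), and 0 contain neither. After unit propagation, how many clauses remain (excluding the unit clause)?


Satisfied (removed): 2
Shortened (remain): 1
Unchanged (remain): 0
Remaining = 1 + 0 = 1

1


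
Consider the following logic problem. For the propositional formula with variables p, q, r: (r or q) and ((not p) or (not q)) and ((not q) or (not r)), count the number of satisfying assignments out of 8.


Evaluate all 8 assignments for p, q, r:
p=0, q=0, r=0: 0
p=0, q=0, r=1: 1
p=0, q=1, r=0: 1
p=0, q=1, r=1: 0
p=1, q=0, r=0: 0
p=1, q=0, r=1: 1
p=1, q=1, r=0: 0
p=1, q=1, r=1: 0
Satisfying count = 3

3


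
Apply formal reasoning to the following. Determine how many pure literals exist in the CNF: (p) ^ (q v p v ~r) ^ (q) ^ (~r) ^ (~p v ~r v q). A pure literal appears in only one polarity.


Check each variable for pure literal status:
p: mixed (not pure)
q: pure positive
r: pure negative
Pure literal count = 2

2


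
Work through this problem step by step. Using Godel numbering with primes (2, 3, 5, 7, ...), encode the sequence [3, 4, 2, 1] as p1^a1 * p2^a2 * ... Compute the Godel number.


Encode each element as an exponent of the corresponding prime:
  2^3 = 8
  3^4 = 81
  5^2 = 25
  7^1 = 7
Product = 8 * 81 * 25 * 7 = 113400

113400


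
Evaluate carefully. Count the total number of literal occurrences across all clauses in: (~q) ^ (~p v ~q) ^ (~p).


Counting literals in each clause:
Clause 1: 1 literal(s)
Clause 2: 2 literal(s)
Clause 3: 1 literal(s)
Total = 4

4


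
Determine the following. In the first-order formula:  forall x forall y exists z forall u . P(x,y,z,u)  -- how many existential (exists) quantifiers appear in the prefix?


Quantifier prefix: forall x forall y exists z forall u
Mark each quantifier type:
  U U E U
Universal count = 3, Existential count = 1
Asked for existential (exists) quantifiers: 1

1


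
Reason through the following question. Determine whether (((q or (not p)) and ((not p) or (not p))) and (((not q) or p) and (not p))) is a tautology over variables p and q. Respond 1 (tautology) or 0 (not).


Check all 4 assignments:
p=0, q=0: 1
p=0, q=1: 0
p=1, q=0: 0
p=1, q=1: 0
Satisfying count = 1/4.
Tautology iff count = 4: no.

0


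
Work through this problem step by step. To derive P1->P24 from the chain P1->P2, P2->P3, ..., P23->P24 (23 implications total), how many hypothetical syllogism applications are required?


With 23 implications in a chain connecting 24 propositions:
P1->P2, P2->P3, ..., P23->P24
Steps needed = (number of implications) - 1 = 23 - 1 = 22

22


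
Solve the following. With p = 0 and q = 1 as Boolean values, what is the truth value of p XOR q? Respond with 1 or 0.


p = 0, q = 1
Operation: p XOR q
Evaluate: 0 XOR 1 = 1

1


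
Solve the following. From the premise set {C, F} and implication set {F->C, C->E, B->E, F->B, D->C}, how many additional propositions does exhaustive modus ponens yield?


Initial facts: {C, F}
Apply modus ponens to closure:
  C and C->E  =>  E
  F and F->B  =>  B
Final known: {B, C, E, F}
New propositions: {B, E}
Count = 2

2


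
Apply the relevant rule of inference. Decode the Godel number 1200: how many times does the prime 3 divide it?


Factorize 1200 by dividing by 3 repeatedly.
Division steps: 3 divides 1200 exactly 1 time(s).
Exponent of 3 = 1

1


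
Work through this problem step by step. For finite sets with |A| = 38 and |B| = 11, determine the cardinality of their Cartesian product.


The Cartesian product A x B contains all ordered pairs (a, b).
|A x B| = |A| * |B| = 38 * 11 = 418

418


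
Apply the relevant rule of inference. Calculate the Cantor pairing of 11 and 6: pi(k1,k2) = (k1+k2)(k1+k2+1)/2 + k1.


k1 + k2 = 17
(k1+k2)(k1+k2+1)/2 = 17 * 18 / 2 = 153
pi = 153 + 11 = 164

164


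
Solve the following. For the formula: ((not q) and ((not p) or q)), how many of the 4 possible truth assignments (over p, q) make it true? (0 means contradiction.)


Check all 4 assignments:
p=0, q=0: 1
p=0, q=1: 0
p=1, q=0: 0
p=1, q=1: 0
Count of True = 1

1


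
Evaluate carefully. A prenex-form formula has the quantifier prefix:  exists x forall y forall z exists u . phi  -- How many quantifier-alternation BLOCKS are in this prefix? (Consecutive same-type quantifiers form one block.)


Quantifier-type sequence: E A A E  (A=forall, E=exists)
Group into maximal same-type runs:
  Ex1 | Ax2 | Ex1
Number of blocks = 3

3


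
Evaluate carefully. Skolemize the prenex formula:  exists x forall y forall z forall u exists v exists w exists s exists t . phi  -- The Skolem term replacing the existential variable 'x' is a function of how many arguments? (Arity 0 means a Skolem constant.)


Quantifier prefix: exists x forall y forall z forall u exists v exists w exists s exists t
'x' is existentially quantified at position 1.
No universal quantifiers precede it.
Skolem function arity = 0 (a Skolem constant)

0


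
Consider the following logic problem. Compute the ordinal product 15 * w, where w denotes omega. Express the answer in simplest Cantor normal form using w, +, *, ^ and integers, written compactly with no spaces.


Compute 15 * w.
Ordinal * is associative and left-distributive over +, but NOT commutative; for finite n>1, n*w = w but w*n stays w*n.
For finite n>0, n * w = sup{n*k : k<w} = w. So 15 * w = w.
Result = w

w


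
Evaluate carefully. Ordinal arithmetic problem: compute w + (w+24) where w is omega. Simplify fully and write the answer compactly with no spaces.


Compute w + (w+24).
Ordinal + is associative but NOT commutative; for finite n>0, n + w = w but w + n stays w+n.
w + (w+24) = (w+w) + 24 = w*2+24.
Result = w*2+24

w*2+24


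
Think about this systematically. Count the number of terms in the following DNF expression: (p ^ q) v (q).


A DNF formula is a disjunction of terms (conjunctions).
Terms are separated by v.
Counting the disjuncts: 2 terms.

2


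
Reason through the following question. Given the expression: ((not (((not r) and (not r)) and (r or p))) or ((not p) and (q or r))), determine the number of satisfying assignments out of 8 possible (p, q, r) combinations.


Check all 8 assignments:
p=0, q=0, r=0: 1
p=0, q=0, r=1: 1
p=0, q=1, r=0: 1
p=0, q=1, r=1: 1
p=1, q=0, r=0: 0
p=1, q=0, r=1: 1
p=1, q=1, r=0: 0
p=1, q=1, r=1: 1
Count of True = 6

6


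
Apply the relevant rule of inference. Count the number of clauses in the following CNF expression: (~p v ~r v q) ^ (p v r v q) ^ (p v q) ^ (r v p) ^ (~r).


A CNF formula is a conjunction of clauses.
Clauses are separated by ^.
Counting the conjuncts: 5 clauses.

5


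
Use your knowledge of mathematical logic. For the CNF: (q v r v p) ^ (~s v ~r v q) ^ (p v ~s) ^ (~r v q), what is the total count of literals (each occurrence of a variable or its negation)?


Counting literals in each clause:
Clause 1: 3 literal(s)
Clause 2: 3 literal(s)
Clause 3: 2 literal(s)
Clause 4: 2 literal(s)
Total = 10

10


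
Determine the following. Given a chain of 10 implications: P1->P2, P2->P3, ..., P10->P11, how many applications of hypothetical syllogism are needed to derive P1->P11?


With 10 implications in a chain connecting 11 propositions:
P1->P2, P2->P3, ..., P10->P11
Steps needed = (number of implications) - 1 = 10 - 1 = 9

9


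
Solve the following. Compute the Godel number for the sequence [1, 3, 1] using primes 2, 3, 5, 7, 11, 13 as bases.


Encode each element as an exponent of the corresponding prime:
  2^1 = 2
  3^3 = 27
  5^1 = 5
Product = 2 * 27 * 5 = 270

270


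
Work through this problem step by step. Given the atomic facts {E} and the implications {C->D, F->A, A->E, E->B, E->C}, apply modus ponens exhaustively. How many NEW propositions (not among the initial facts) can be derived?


Initial facts: {E}
Apply modus ponens to closure:
  E and E->B  =>  B
  E and E->C  =>  C
  C and C->D  =>  D
Final known: {B, C, D, E}
New propositions: {B, C, D}
Count = 3

3


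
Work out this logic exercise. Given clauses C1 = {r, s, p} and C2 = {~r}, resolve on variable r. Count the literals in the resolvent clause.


Remove r from C1 and ~r from C2.
C1 remainder: {s, p}
C2 remainder: {}
Union (resolvent): {p, s}
Resolvent has 2 literal(s).

2


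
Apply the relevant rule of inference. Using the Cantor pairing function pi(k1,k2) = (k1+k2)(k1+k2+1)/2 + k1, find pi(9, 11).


k1 + k2 = 20
(k1+k2)(k1+k2+1)/2 = 20 * 21 / 2 = 210
pi = 210 + 9 = 219

219


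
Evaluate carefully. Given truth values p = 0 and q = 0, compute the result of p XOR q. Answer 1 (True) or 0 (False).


p = 0, q = 0
Operation: p XOR q
Evaluate: 0 XOR 0 = 0

0


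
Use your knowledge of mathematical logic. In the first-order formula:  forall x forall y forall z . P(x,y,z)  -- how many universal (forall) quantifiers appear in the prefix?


Quantifier prefix: forall x forall y forall z
Mark each quantifier type:
  U U U
Universal count = 3, Existential count = 0
Asked for universal (forall) quantifiers: 3

3


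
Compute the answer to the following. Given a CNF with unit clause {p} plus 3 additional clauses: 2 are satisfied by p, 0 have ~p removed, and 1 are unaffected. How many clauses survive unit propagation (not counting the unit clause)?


Satisfied (removed): 2
Shortened (remain): 0
Unchanged (remain): 1
Remaining = 0 + 1 = 1

1


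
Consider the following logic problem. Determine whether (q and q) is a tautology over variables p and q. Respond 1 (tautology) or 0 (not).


Check all 4 assignments:
p=0, q=0: 0
p=0, q=1: 1
p=1, q=0: 0
p=1, q=1: 1
Satisfying count = 2/4.
Tautology iff count = 4: no.

0


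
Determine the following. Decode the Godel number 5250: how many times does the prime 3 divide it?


Factorize 5250 by dividing by 3 repeatedly.
Division steps: 3 divides 5250 exactly 1 time(s).
Exponent of 3 = 1

1


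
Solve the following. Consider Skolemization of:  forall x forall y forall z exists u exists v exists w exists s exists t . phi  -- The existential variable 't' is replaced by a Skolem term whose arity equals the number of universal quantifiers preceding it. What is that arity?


Quantifier prefix: forall x forall y forall z exists u exists v exists w exists s exists t
't' is existentially quantified at position 8.
Universal variables preceding it: x, y, z
Skolem function arity = 3

3


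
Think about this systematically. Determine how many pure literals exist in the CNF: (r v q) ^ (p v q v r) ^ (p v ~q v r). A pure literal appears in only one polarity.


Check each variable for pure literal status:
p: pure positive
q: mixed (not pure)
r: pure positive
Pure literal count = 2

2


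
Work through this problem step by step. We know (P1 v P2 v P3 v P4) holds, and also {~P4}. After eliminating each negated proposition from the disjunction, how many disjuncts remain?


Original disjuncts (4): P1, P2, P3, P4
Negated (eliminate): ~P4
Remaining disjuncts: P1, P2, P3
Count = 4 - 1 = 3

3


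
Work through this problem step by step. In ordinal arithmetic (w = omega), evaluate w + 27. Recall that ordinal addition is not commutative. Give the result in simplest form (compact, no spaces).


Compute w + 27.
Ordinal + is associative but NOT commutative; for finite n>0, n + w = w but w + n stays w+n.
w + 27 is already in normal form (a successor ordinal beyond w).
Result = w+27

w+27


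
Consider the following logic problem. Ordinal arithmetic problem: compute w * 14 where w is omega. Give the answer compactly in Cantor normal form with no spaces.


Compute w * 14.
Ordinal * is associative and left-distributive over +, but NOT commutative; for finite n>1, n*w = w but w*n stays w*n.
w * 14 means 14 copies of w concatenated: w*14.
Result = w*14

w*14


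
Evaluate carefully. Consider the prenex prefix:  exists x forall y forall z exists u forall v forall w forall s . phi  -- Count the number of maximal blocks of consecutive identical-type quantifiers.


Quantifier-type sequence: E A A E A A A  (A=forall, E=exists)
Group into maximal same-type runs:
  Ex1 | Ax2 | Ex1 | Ax3
Number of blocks = 4

4


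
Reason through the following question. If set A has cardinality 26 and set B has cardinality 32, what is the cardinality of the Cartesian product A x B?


The Cartesian product A x B contains all ordered pairs (a, b).
|A x B| = |A| * |B| = 26 * 32 = 832

832


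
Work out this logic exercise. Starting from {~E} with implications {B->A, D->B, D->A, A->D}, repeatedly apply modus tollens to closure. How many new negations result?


Initial negated facts: {~E}
Apply modus tollens to closure:
  (no implication fires)
Final negated: {~E}
New negations: {(none)}
Count = 0

0


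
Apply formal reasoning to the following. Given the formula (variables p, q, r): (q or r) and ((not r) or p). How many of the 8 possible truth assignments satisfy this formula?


Evaluate all 8 assignments for p, q, r:
p=0, q=0, r=0: 0
p=0, q=0, r=1: 0
p=0, q=1, r=0: 1
p=0, q=1, r=1: 0
p=1, q=0, r=0: 0
p=1, q=0, r=1: 1
p=1, q=1, r=0: 1
p=1, q=1, r=1: 1
Satisfying count = 4

4


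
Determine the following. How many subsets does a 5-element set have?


The power set of a set with n elements has 2^n elements.
|P(S)| = 2^5 = 32

32


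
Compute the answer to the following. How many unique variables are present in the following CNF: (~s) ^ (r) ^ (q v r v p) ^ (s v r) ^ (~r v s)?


Identify each variable that appears in the formula.
Variables found: p, q, r, s
Count = 4

4


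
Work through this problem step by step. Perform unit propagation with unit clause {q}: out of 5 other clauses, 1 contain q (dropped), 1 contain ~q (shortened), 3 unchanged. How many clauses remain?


Satisfied (removed): 1
Shortened (remain): 1
Unchanged (remain): 3
Remaining = 1 + 3 = 4

4


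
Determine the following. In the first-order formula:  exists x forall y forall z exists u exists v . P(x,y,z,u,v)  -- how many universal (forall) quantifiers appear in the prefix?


Quantifier prefix: exists x forall y forall z exists u exists v
Mark each quantifier type:
  E U U E E
Universal count = 2, Existential count = 3
Asked for universal (forall) quantifiers: 2

2


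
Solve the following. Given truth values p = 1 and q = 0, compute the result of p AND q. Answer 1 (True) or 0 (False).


p = 1, q = 0
Operation: p AND q
Evaluate: 1 AND 0 = 0

0


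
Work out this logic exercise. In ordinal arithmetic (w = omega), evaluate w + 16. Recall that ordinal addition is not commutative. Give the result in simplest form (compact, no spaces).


Compute w + 16.
Ordinal + is associative but NOT commutative; for finite n>0, n + w = w but w + n stays w+n.
w + 16 is already in normal form (a successor ordinal beyond w).
Result = w+16

w+16


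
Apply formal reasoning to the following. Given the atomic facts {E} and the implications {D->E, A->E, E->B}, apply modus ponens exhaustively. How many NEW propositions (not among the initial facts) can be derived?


Initial facts: {E}
Apply modus ponens to closure:
  E and E->B  =>  B
Final known: {B, E}
New propositions: {B}
Count = 1

1
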